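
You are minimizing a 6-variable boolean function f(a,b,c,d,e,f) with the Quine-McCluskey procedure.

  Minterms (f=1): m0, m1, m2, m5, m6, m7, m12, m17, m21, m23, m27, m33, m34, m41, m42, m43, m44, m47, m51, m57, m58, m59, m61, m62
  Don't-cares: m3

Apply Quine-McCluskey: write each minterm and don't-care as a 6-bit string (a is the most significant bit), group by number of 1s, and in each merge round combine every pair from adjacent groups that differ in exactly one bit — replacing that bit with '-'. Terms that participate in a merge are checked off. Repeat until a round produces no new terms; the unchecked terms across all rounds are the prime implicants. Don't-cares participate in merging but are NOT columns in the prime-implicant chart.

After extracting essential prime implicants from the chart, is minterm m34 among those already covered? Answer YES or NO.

[col 0] 000000*, 000001*, 000010*, 000011*, 000101*, 000110*, 000111*, 001100*, 010001*, 010101*, 010111*, 011011*, 100001*, 100010*, 101001*, 101010*, 101011*, 101100*, 101111*, 110011*, 111001*, 111010*, 111011*, 111101*, 111110*
[col 1] -00001, -00010, -01100, -11011, 0-0001*, 0-0101*, 0-0111*, 000-01*, 000-10*, 000-11*, 0000-0*, 0000-1*, 00000-*, 00001-*, 0001-1*, 00011-*, 010-01*, 0101-1*, 1-1001*, 1-1010*, 1-1011*, 10-001, 10-010, 101-11, 1010-1*, 10101-*, 11-011, 111-01, 111-10, 1110-1*, 11101-*
[col 2] 0-0-01, 0-01-1, 000--1, 000-1-, 0000--, 1-10-1, 1-101-
Prime implicants: -00001, -00010, -01100, -11011, 0-0-01, 0-01-1, 000--1, 000-1-, 0000--, 1-10-1, 1-101-, 10-001, 10-010, 101-11, 11-011, 111-01, 111-10
PI chart (minterm → PIs covering it):
  0 | 0000--  (sole → essential)
  1 | -00001,0-0-01,000--1,0000--
  2 | -00010,000-1-,0000--
  5 | 0-0-01,0-01-1,000--1
  6 | 000-1-  (sole → essential)
  7 | 0-01-1,000--1,000-1-
  12 | -01100  (sole → essential)
  17 | 0-0-01  (sole → essential)
  21 | 0-0-01,0-01-1
  23 | 0-01-1  (sole → essential)
  27 | -11011  (sole → essential)
  33 | -00001,10-001
  34 | -00010,10-010
  41 | 1-10-1,10-001
  42 | 1-101-,10-010
  43 | 1-10-1,1-101-,101-11
  44 | -01100  (sole → essential)
  47 | 101-11  (sole → essential)
  51 | 11-011  (sole → essential)
  57 | 1-10-1,111-01
  58 | 1-101-,111-10
  59 | -11011,1-10-1,1-101-,11-011
  61 | 111-01  (sole → essential)
  62 | 111-10  (sole → essential)
Essential prime implicants: -01100, -11011, 0-0-01, 0-01-1, 000-1-, 0000--, 101-11, 11-011, 111-01, 111-10

NO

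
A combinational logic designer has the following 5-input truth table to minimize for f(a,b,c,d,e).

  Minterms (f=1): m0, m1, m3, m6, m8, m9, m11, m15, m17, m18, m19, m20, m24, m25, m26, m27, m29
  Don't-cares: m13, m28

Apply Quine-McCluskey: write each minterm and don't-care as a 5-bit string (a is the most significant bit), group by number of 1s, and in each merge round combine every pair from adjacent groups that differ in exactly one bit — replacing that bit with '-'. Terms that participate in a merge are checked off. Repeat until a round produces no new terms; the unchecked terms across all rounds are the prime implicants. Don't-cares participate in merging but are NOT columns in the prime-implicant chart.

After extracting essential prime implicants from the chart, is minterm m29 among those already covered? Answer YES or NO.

size-2^0 implicants → 00000(✓)  00001(✓)  00011(✓)  00110  01000(✓)  01001(✓)  01011(✓)  01101(✓)  01111(✓)  10001(✓)  10010(✓)  10011(✓)  10100(✓)  11000(✓)  11001(✓)  11010(✓)  11011(✓)  11100(✓)  11101(✓)
size-2^1 implicants → -0001(✓)  -0011(✓)  -1000(✓)  -1001(✓)  -1011(✓)  -1101(✓)  0-000(✓)  0-001(✓)  0-011(✓)  000-1(✓)  0000-(✓)  01-01(✓)  01-11(✓)  010-1(✓)  0100-(✓)  011-1(✓)  1-001(✓)  1-010(✓)  1-011(✓)  1-100  100-1(✓)  1001-(✓)  11-00(✓)  11-01(✓)  110-0(✓)  110-1(✓)  1100-(✓)  1101-(✓)  1110-(✓)
size-2^2 implicants → --001(✓)  --011(✓)  -00-1(✓)  -1-01  -10-1(✓)  -100-  0-0-1(✓)  0-00-  01--1  1-0-1(✓)  1-01-  11-0-  110--
size-2^3 implicants → --0-1
Unchecked terms (primes): --0-1, -1-01, -100-, 0-00-, 00110, 01--1, 1-01-, 1-100, 11-0-, 110--
Minterm coverage:
  m0 ⊆ 0-00- [E]
  m1 ⊆ --0-1,0-00-
  m3 ⊆ --0-1 [E]
  m6 ⊆ 00110 [E]
  m8 ⊆ -100-,0-00-
  m9 ⊆ --0-1,-1-01,-100-,0-00-,01--1
  m11 ⊆ --0-1,01--1
  m15 ⊆ 01--1 [E]
  m17 ⊆ --0-1 [E]
  m18 ⊆ 1-01- [E]
  m19 ⊆ --0-1,1-01-
  m20 ⊆ 1-100 [E]
  m24 ⊆ -100-,11-0-,110--
  m25 ⊆ --0-1,-1-01,-100-,11-0-,110--
  m26 ⊆ 1-01-,110--
  m27 ⊆ --0-1,1-01-,110--
  m29 ⊆ -1-01,11-0-
E = {--0-1, 0-00-, 00110, 01--1, 1-01-, 1-100}

NO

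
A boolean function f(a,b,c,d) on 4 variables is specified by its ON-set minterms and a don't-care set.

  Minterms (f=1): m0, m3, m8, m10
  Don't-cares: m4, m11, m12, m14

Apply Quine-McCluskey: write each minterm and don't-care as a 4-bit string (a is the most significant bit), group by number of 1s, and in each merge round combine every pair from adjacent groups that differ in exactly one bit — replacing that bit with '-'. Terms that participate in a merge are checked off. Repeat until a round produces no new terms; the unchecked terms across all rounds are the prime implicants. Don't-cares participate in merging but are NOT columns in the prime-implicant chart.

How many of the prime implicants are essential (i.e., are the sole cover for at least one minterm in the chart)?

2

size-2^0 implicants → 0000(✓)  0011(✓)  0100(✓)  1000(✓)  1010(✓)  1011(✓)  1100(✓)  1110(✓)
size-2^1 implicants → -000(✓)  -011  -100(✓)  0-00(✓)  1-00(✓)  1-10(✓)  10-0(✓)  101-  11-0(✓)
size-2^2 implicants → --00  1--0
Unchecked terms (primes): --00, -011, 1--0, 101-
Minterm coverage:
  m0 ⊆ --00 [E]
  m3 ⊆ -011 [E]
  m8 ⊆ --00,1--0
  m10 ⊆ 1--0,101-
E = {--00, -011}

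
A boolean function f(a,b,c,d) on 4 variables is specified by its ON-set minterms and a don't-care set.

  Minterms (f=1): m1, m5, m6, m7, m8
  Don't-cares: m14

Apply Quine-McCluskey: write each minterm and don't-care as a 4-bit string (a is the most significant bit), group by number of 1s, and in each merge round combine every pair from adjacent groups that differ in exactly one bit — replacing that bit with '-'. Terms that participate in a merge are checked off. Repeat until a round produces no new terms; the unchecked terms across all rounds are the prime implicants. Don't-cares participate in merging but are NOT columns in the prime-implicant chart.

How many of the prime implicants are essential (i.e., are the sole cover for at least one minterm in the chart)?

[col 0] 0001*, 0101*, 0110*, 0111*, 1000, 1110*
[col 1] -110, 0-01, 01-1, 011-
Prime implicants: -110, 0-01, 01-1, 011-, 1000
PI chart (minterm → PIs covering it):
  1 | 0-01  (sole → essential)
  5 | 0-01,01-1
  6 | -110,011-
  7 | 01-1,011-
  8 | 1000  (sole → essential)
Essential prime implicants: 0-01, 1000

2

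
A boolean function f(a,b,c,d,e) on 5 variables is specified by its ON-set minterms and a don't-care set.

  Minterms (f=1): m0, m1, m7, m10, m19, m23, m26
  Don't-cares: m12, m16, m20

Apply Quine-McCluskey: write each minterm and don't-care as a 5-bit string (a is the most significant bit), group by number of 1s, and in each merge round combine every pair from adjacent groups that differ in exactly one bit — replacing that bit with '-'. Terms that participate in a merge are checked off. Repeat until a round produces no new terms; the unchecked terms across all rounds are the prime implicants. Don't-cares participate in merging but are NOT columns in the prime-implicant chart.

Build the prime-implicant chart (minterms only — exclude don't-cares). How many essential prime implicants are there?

4

Round 0: 00000✓ 00001✓ 00111✓ 01010✓ 01100 10000✓ 10011✓ 10100✓ 10111✓ 11010✓
Round 1: -0000 -0111 -1010 0000- 10-00 10-11
PIs = {-0000, -0111, -1010, 0000-, 01100, 10-00, 10-11}
Coverage chart:
  m0: -0000,0000-
  m1: 0000- ←essential
  m7: -0111 ←essential
  m10: -1010 ←essential
  m19: 10-11 ←essential
  m23: -0111,10-11
  m26: -1010 ←essential
Essential: -0111, -1010, 0000-, 10-11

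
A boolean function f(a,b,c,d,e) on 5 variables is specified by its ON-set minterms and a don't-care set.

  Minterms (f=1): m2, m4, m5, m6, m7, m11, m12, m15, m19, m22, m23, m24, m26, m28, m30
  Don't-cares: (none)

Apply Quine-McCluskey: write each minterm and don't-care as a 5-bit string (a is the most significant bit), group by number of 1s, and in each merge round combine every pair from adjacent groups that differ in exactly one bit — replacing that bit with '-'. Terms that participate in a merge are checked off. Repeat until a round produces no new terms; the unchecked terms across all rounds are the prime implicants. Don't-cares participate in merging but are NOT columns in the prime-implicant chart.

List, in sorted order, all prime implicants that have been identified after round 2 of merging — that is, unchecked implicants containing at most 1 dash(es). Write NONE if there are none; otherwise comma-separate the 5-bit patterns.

-1100, 0-100, 0-111, 00-10, 01-11, 1-110, 10-11

Round 0: 00010✓ 00100✓ 00101✓ 00110✓ 00111✓ 01011✓ 01100✓ 01111✓ 10011✓ 10110✓ 10111✓ 11000✓ 11010✓ 11100✓ 11110✓
Round 1: -0110✓ -0111✓ -1100 0-100 0-111 00-10 001-0✓ 001-1✓ 0010-✓ 0011-✓ 01-11 1-110 10-11 1011-✓ 11-00✓ 11-10✓ 110-0✓ 111-0✓
Round 2: -011- 001-- 11--0
PIs = {-011-, -1100, 0-100, 0-111, 00-10, 001--, 01-11, 1-110, 10-11, 11--0}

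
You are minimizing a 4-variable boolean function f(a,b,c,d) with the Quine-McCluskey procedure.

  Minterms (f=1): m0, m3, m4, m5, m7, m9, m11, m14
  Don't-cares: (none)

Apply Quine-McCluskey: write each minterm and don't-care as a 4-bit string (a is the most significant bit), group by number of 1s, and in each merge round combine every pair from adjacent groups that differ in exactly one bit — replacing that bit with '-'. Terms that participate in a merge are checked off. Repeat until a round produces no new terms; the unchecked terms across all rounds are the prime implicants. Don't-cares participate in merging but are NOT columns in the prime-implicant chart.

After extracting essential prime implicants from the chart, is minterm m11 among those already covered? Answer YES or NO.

YES

[col 0] 0000*, 0011*, 0100*, 0101*, 0111*, 1001*, 1011*, 1110
[col 1] -011, 0-00, 0-11, 01-1, 010-, 10-1
Prime implicants: -011, 0-00, 0-11, 01-1, 010-, 10-1, 1110
PI chart (minterm → PIs covering it):
  0 | 0-00  (sole → essential)
  3 | -011,0-11
  4 | 0-00,010-
  5 | 01-1,010-
  7 | 0-11,01-1
  9 | 10-1  (sole → essential)
  11 | -011,10-1
  14 | 1110  (sole → essential)
Essential prime implicants: 0-00, 10-1, 1110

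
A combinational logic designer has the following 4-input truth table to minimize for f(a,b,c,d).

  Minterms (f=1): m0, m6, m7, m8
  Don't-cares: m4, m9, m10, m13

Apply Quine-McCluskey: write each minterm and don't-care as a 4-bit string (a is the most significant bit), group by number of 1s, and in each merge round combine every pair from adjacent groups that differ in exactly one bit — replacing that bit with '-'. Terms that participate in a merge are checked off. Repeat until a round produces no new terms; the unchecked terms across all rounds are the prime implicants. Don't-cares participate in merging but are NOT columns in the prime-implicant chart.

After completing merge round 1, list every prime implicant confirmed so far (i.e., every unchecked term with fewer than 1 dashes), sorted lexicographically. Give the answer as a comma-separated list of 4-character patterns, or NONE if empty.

[col 0] 0000*, 0100*, 0110*, 0111*, 1000*, 1001*, 1010*, 1101*
[col 1] -000, 0-00, 01-0, 011-, 1-01, 10-0, 100-
Prime implicants: -000, 0-00, 01-0, 011-, 1-01, 10-0, 100-

NONE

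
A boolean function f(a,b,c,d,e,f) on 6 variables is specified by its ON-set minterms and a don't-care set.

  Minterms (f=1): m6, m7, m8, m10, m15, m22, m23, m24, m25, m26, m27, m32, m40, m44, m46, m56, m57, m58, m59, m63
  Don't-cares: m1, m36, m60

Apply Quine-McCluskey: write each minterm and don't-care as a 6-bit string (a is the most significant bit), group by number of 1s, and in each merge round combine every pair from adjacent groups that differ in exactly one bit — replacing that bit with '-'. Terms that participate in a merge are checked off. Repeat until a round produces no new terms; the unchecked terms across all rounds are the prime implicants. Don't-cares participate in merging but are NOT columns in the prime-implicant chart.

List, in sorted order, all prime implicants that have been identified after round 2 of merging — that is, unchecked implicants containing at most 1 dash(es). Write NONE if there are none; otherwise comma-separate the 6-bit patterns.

Round 0: 000001 000110✓ 000111✓ 001000✓ 001010✓ 001111✓ 010110✓ 010111✓ 011000✓ 011001✓ 011010✓ 011011✓ 100000✓ 100100✓ 101000✓ 101100✓ 101110✓ 111000✓ 111001✓ 111010✓ 111011✓ 111100✓ 111111✓
Round 1: -01000✓ -11000✓ -11001✓ -11010✓ -11011✓ 0-0110✓ 0-0111✓ 0-1000✓ 0-1010✓ 00-111 00011-✓ 0010-0✓ 01011-✓ 0110-0✓ 0110-1✓ 01100-✓ 01101-✓ 1-1000✓ 1-1100✓ 10-000✓ 10-100✓ 100-00✓ 101-00✓ 1011-0 111-00✓ 111-11 1110-0✓ 1110-1✓ 11100-✓ 11101-✓
Round 2: --1000 -110-0✓ -110-1✓ -1100-✓ -1101-✓ 0-011- 0-10-0 0110--✓ 1-1-00 10--00 1110--✓
Round 3: -110--
PIs = {--1000, -110--, 0-011-, 0-10-0, 00-111, 000001, 1-1-00, 10--00, 1011-0, 111-11}

00-111, 000001, 1011-0, 111-11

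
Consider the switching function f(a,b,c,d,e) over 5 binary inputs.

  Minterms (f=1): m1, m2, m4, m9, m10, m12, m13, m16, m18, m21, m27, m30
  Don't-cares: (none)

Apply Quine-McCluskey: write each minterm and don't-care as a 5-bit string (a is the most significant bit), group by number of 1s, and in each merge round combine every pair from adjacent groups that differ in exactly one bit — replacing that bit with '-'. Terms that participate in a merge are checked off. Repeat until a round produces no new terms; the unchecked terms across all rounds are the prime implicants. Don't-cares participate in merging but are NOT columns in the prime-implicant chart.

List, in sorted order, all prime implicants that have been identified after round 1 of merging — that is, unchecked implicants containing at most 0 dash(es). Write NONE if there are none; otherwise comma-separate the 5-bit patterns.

10101, 11011, 11110

size-2^0 implicants → 00001(✓)  00010(✓)  00100(✓)  01001(✓)  01010(✓)  01100(✓)  01101(✓)  10000(✓)  10010(✓)  10101  11011  11110
size-2^1 implicants → -0010  0-001  0-010  0-100  01-01  0110-  100-0
Unchecked terms (primes): -0010, 0-001, 0-010, 0-100, 01-01, 0110-, 100-0, 10101, 11011, 11110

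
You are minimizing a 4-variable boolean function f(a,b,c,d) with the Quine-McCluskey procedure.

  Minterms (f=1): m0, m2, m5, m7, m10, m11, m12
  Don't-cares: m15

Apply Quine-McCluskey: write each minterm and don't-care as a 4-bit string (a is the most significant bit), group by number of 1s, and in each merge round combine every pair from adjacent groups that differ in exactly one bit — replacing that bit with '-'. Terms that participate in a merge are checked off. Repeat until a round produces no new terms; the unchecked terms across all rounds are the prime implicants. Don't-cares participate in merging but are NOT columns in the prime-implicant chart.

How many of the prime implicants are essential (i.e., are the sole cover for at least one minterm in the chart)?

3

Round 0: 0000✓ 0010✓ 0101✓ 0111✓ 1010✓ 1011✓ 1100 1111✓
Round 1: -010 -111 00-0 01-1 1-11 101-
PIs = {-010, -111, 00-0, 01-1, 1-11, 101-, 1100}
Coverage chart:
  m0: 00-0 ←essential
  m2: -010,00-0
  m5: 01-1 ←essential
  m7: -111,01-1
  m10: -010,101-
  m11: 1-11,101-
  m12: 1100 ←essential
Essential: 00-0, 01-1, 1100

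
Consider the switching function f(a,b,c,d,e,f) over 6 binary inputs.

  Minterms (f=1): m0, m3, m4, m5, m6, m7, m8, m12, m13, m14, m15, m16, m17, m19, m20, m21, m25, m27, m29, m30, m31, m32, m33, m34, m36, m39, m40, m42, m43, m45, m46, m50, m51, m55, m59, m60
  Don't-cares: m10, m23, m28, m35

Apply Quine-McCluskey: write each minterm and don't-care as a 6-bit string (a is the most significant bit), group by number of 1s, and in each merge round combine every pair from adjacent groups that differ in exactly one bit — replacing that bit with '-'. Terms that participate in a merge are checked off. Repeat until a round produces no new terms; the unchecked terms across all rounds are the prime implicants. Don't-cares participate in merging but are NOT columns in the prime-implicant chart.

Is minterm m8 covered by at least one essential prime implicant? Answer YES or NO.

Round 0: 000000✓ 000011✓ 000100✓ 000101✓ 000110✓ 000111✓ 001000✓ 001010✓ 001100✓ 001101✓ 001110✓ 001111✓ 010000✓ 010001✓ 010011✓ 010100✓ 010101✓ 010111✓ 011001✓ 011011✓ 011100✓ 011101✓ 011110✓ 011111✓ 100000✓ 100001✓ 100010✓ 100011✓ 100100✓ 100111✓ 101000✓ 101010✓ 101011✓ 101101✓ 101110✓ 110010✓ 110011✓ 110111✓ 111011✓ 111100✓
Round 1: -00000✓ -00011✓ -00100✓ -00111✓ -01000✓ -01010✓ -01101 -01110✓ -10011✓ -10111✓ -11011✓ -11100 0-0000✓ 0-0011✓ 0-0100✓ 0-0101✓ 0-0111✓ 0-1100✓ 0-1101✓ 0-1110✓ 0-1111✓ 00-000✓ 00-100✓ 00-101✓ 00-110✓ 00-111✓ 000-00✓ 000-11✓ 0001-0✓ 0001-1✓ 00010-✓ 00011-✓ 001-00✓ 001-10✓ 0010-0✓ 0011-0✓ 0011-1✓ 00110-✓ 00111-✓ 01-001✓ 01-011✓ 01-100✓ 01-101✓ 01-111✓ 010-00✓ 010-01✓ 010-11✓ 0100-1✓ 01000-✓ 0101-1✓ 01010-✓ 011-01✓ 011-11✓ 0110-1✓ 0111-0✓ 0111-1✓ 01110-✓ 01111-✓ 1-0010✓ 1-0011✓ 1-0111✓ 1-1011✓ 10-000✓ 10-010✓ 10-011✓ 100-00✓ 100-11✓ 1000-0✓ 1000-1✓ 10000-✓ 10001-✓ 101-10✓ 1010-0✓ 10101-✓ 11-011✓ 110-11✓ 11001-✓
Round 2: --0011✓ --0111✓ -0-000 -00-00 -00-11✓ -01-10 -010-0 -1-011 -10-11✓ 0--100✓ 0--101✓ 0--111✓ 0-0-00 0-0-11✓ 0-01-1✓ 0-010-✓ 0-11-0✓ 0-11-1✓ 0-110-✓ 0-111-✓ 00--00 00-1-0✓ 00-1-1✓ 00-10-✓ 00-11-✓ 0001--✓ 001--0 0011--✓ 01--01✓ 01--11✓ 01-0-1✓ 01-1-1✓ 01-10-✓ 010--1✓ 010-0- 011--1✓ 0111--✓ 1--011 1-0-11✓ 1-001- 10-0-0 10-01- 1000--
Round 3: --0-11 0--1-1 0--10- 0-11-- 00-1-- 01---1
PIs = {--0-11, -0-000, -00-00, -01-10, -010-0, -01101, -1-011, -11100, 0--1-1, 0--10-, 0-0-00, 0-11--, 00--00, 00-1--, 001--0, 01---1, 010-0-, 1--011, 1-001-, 10-0-0, 10-01-, 1000--}
Coverage chart:
  m0: -0-000,-00-00,0-0-00,00--00
  m3: --0-11 ←essential
  m4: -00-00,0--10-,0-0-00,00--00,00-1--
  m5: 0--1-1,0--10-,00-1--
  m6: 00-1-- ←essential
  m7: --0-11,0--1-1,00-1--
  m8: -0-000,-010-0,00--00,001--0
  m12: 0--10-,0-11--,00--00,00-1--,001--0
  m13: -01101,0--1-1,0--10-,0-11--,00-1--
  m14: -01-10,0-11--,00-1--,001--0
  m15: 0--1-1,0-11--,00-1--
  m16: 0-0-00,010-0-
  m17: 01---1,010-0-
  m19: --0-11,-1-011,01---1
  m20: 0--10-,0-0-00,010-0-
  m21: 0--1-1,0--10-,01---1,010-0-
  m25: 01---1 ←essential
  m27: -1-011,01---1
  m29: 0--1-1,0--10-,0-11--,01---1
  m30: 0-11-- ←essential
  m31: 0--1-1,0-11--,01---1
  m32: -0-000,-00-00,10-0-0,1000--
  m33: 1000-- ←essential
  m34: 1-001-,10-0-0,10-01-,1000--
  m36: -00-00 ←essential
  m39: --0-11 ←essential
  m40: -0-000,-010-0,10-0-0
  m42: -01-10,-010-0,10-0-0,10-01-
  m43: 1--011,10-01-
  m45: -01101 ←essential
  m46: -01-10 ←essential
  m50: 1-001- ←essential
  m51: --0-11,-1-011,1--011,1-001-
  m55: --0-11 ←essential
  m59: -1-011,1--011
  m60: -11100 ←essential
Essential: --0-11, -00-00, -01-10, -01101, -11100, 0-11--, 00-1--, 01---1, 1-001-, 1000--

NO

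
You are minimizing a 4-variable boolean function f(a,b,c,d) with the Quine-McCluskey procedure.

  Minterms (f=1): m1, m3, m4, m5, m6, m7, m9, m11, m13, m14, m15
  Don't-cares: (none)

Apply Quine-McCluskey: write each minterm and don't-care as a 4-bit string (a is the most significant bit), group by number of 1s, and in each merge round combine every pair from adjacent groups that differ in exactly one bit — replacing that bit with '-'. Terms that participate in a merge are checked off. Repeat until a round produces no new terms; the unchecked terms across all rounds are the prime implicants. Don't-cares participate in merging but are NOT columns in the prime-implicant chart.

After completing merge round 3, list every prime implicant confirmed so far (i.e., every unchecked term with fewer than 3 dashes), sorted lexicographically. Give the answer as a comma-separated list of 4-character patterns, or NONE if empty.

-11-, 01--

size-2^0 implicants → 0001(✓)  0011(✓)  0100(✓)  0101(✓)  0110(✓)  0111(✓)  1001(✓)  1011(✓)  1101(✓)  1110(✓)  1111(✓)
size-2^1 implicants → -001(✓)  -011(✓)  -101(✓)  -110(✓)  -111(✓)  0-01(✓)  0-11(✓)  00-1(✓)  01-0(✓)  01-1(✓)  010-(✓)  011-(✓)  1-01(✓)  1-11(✓)  10-1(✓)  11-1(✓)  111-(✓)
size-2^2 implicants → --01(✓)  --11(✓)  -0-1(✓)  -1-1(✓)  -11-  0--1(✓)  01--  1--1(✓)
size-2^3 implicants → ---1
Unchecked terms (primes): ---1, -11-, 01--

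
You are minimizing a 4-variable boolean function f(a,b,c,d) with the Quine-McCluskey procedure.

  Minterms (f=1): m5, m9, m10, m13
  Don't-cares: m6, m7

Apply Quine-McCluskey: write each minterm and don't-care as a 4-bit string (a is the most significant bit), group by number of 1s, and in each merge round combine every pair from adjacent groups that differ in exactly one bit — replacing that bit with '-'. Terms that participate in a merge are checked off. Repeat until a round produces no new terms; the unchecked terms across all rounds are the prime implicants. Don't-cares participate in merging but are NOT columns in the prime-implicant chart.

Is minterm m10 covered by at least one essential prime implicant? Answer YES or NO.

YES

size-2^0 implicants → 0101(✓)  0110(✓)  0111(✓)  1001(✓)  1010  1101(✓)
size-2^1 implicants → -101  01-1  011-  1-01
Unchecked terms (primes): -101, 01-1, 011-, 1-01, 1010
Minterm coverage:
  m5 ⊆ -101,01-1
  m9 ⊆ 1-01 [E]
  m10 ⊆ 1010 [E]
  m13 ⊆ -101,1-01
E = {1-01, 1010}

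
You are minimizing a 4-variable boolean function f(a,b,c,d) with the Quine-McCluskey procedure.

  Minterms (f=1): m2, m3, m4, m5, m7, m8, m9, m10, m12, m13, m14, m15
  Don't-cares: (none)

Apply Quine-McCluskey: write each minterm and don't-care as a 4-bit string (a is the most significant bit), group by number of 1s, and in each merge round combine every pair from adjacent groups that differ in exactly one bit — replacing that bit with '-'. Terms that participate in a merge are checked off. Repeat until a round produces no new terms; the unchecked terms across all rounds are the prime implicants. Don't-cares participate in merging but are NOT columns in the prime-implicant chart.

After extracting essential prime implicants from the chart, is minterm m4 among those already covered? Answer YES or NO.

YES

[col 0] 0010*, 0011*, 0100*, 0101*, 0111*, 1000*, 1001*, 1010*, 1100*, 1101*, 1110*, 1111*
[col 1] -010, -100*, -101*, -111*, 0-11, 001-, 01-1*, 010-*, 1-00*, 1-01*, 1-10*, 10-0*, 100-*, 11-0*, 11-1*, 110-*, 111-*
[col 2] -1-1, -10-, 1--0, 1-0-, 11--
Prime implicants: -010, -1-1, -10-, 0-11, 001-, 1--0, 1-0-, 11--
PI chart (minterm → PIs covering it):
  2 | -010,001-
  3 | 0-11,001-
  4 | -10-  (sole → essential)
  5 | -1-1,-10-
  7 | -1-1,0-11
  8 | 1--0,1-0-
  9 | 1-0-  (sole → essential)
  10 | -010,1--0
  12 | -10-,1--0,1-0-,11--
  13 | -1-1,-10-,1-0-,11--
  14 | 1--0,11--
  15 | -1-1,11--
Essential prime implicants: -10-, 1-0-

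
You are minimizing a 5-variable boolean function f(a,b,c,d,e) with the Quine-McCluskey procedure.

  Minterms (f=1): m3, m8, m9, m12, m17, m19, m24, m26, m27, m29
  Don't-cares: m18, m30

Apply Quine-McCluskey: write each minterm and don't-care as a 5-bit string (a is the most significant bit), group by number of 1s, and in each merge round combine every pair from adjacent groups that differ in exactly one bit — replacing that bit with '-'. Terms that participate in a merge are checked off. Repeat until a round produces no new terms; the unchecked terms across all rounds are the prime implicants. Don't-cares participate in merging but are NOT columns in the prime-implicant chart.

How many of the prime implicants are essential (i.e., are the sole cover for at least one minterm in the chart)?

6

Round 0: 00011✓ 01000✓ 01001✓ 01100✓ 10001✓ 10010✓ 10011✓ 11000✓ 11010✓ 11011✓ 11101 11110✓
Round 1: -0011 -1000 01-00 0100- 1-010✓ 1-011✓ 100-1 1001-✓ 11-10 110-0 1101-✓
Round 2: 1-01-
PIs = {-0011, -1000, 01-00, 0100-, 1-01-, 100-1, 11-10, 110-0, 11101}
Coverage chart:
  m3: -0011 ←essential
  m8: -1000,01-00,0100-
  m9: 0100- ←essential
  m12: 01-00 ←essential
  m17: 100-1 ←essential
  m19: -0011,1-01-,100-1
  m24: -1000,110-0
  m26: 1-01-,11-10,110-0
  m27: 1-01- ←essential
  m29: 11101 ←essential
Essential: -0011, 01-00, 0100-, 1-01-, 100-1, 11101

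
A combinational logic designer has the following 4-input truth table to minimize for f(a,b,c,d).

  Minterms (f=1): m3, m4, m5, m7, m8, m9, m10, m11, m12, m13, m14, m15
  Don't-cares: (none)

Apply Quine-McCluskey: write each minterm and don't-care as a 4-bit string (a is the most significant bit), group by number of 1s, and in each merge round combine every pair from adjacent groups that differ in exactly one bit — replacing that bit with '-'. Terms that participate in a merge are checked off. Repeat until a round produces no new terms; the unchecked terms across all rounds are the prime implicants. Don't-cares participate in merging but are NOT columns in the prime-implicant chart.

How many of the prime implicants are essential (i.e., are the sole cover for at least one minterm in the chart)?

3

[col 0] 0011*, 0100*, 0101*, 0111*, 1000*, 1001*, 1010*, 1011*, 1100*, 1101*, 1110*, 1111*
[col 1] -011*, -100*, -101*, -111*, 0-11*, 01-1*, 010-*, 1-00*, 1-01*, 1-10*, 1-11*, 10-0*, 10-1*, 100-*, 101-*, 11-0*, 11-1*, 110-*, 111-*
[col 2] --11, -1-1, -10-, 1--0*, 1--1*, 1-0-*, 1-1-*, 10--*, 11--*
[col 3] 1---
Prime implicants: --11, -1-1, -10-, 1---
PI chart (minterm → PIs covering it):
  3 | --11  (sole → essential)
  4 | -10-  (sole → essential)
  5 | -1-1,-10-
  7 | --11,-1-1
  8 | 1---  (sole → essential)
  9 | 1---  (sole → essential)
  10 | 1---  (sole → essential)
  11 | --11,1---
  12 | -10-,1---
  13 | -1-1,-10-,1---
  14 | 1---  (sole → essential)
  15 | --11,-1-1,1---
Essential prime implicants: --11, -10-, 1---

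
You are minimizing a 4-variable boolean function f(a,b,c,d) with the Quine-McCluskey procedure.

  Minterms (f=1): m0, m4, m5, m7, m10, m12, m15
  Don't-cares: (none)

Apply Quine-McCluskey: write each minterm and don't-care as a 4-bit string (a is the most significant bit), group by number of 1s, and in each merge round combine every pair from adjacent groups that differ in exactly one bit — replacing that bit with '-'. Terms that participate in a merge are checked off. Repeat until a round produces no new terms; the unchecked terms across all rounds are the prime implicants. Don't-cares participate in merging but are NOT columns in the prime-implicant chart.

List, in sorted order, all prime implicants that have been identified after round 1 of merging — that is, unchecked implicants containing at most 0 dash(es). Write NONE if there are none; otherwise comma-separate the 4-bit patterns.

1010

[col 0] 0000*, 0100*, 0101*, 0111*, 1010, 1100*, 1111*
[col 1] -100, -111, 0-00, 01-1, 010-
Prime implicants: -100, -111, 0-00, 01-1, 010-, 1010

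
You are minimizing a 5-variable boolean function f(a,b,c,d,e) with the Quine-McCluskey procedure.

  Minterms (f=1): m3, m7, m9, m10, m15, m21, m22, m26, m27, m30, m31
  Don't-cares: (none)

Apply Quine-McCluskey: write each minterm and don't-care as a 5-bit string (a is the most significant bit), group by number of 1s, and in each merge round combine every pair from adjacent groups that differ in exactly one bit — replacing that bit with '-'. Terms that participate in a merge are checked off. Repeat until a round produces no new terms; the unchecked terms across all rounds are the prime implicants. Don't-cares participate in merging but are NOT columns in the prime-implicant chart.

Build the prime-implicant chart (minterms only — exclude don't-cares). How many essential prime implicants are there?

size-2^0 implicants → 00011(✓)  00111(✓)  01001  01010(✓)  01111(✓)  10101  10110(✓)  11010(✓)  11011(✓)  11110(✓)  11111(✓)
size-2^1 implicants → -1010  -1111  0-111  00-11  1-110  11-10(✓)  11-11(✓)  1101-(✓)  1111-(✓)
size-2^2 implicants → 11-1-
Unchecked terms (primes): -1010, -1111, 0-111, 00-11, 01001, 1-110, 10101, 11-1-
Minterm coverage:
  m3 ⊆ 00-11 [E]
  m7 ⊆ 0-111,00-11
  m9 ⊆ 01001 [E]
  m10 ⊆ -1010 [E]
  m15 ⊆ -1111,0-111
  m21 ⊆ 10101 [E]
  m22 ⊆ 1-110 [E]
  m26 ⊆ -1010,11-1-
  m27 ⊆ 11-1- [E]
  m30 ⊆ 1-110,11-1-
  m31 ⊆ -1111,11-1-
E = {-1010, 00-11, 01001, 1-110, 10101, 11-1-}

6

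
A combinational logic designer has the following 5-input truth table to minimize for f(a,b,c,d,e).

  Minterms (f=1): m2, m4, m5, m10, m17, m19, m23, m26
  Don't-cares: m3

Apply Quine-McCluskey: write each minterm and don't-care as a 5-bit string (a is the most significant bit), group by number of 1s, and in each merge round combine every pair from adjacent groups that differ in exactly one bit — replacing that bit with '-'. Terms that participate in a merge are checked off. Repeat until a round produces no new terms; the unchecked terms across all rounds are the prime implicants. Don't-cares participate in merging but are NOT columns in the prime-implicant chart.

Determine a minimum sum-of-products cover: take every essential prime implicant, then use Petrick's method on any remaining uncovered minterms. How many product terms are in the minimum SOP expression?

5

size-2^0 implicants → 00010(✓)  00011(✓)  00100(✓)  00101(✓)  01010(✓)  10001(✓)  10011(✓)  10111(✓)  11010(✓)
size-2^1 implicants → -0011  -1010  0-010  0001-  0010-  10-11  100-1
Unchecked terms (primes): -0011, -1010, 0-010, 0001-, 0010-, 10-11, 100-1
Minterm coverage:
  m2 ⊆ 0-010,0001-
  m4 ⊆ 0010- [E]
  m5 ⊆ 0010- [E]
  m10 ⊆ -1010,0-010
  m17 ⊆ 100-1 [E]
  m19 ⊆ -0011,10-11,100-1
  m23 ⊆ 10-11 [E]
  m26 ⊆ -1010 [E]
E = {-1010, 0010-, 10-11, 100-1}
Petrick residual → 0-010
Cover = bc'de' + a'c'de' + a'b'cd' + ab'de + ab'c'e  |cover|=5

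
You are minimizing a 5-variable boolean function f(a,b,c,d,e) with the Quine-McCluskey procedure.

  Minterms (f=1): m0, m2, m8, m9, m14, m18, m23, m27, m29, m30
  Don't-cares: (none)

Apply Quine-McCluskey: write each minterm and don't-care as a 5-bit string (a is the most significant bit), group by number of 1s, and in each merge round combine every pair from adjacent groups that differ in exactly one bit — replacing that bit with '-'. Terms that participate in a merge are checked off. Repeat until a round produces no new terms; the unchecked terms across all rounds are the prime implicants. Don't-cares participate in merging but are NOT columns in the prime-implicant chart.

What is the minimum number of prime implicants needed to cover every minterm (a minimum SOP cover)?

7

size-2^0 implicants → 00000(✓)  00010(✓)  01000(✓)  01001(✓)  01110(✓)  10010(✓)  10111  11011  11101  11110(✓)
size-2^1 implicants → -0010  -1110  0-000  000-0  0100-
Unchecked terms (primes): -0010, -1110, 0-000, 000-0, 0100-, 10111, 11011, 11101
Minterm coverage:
  m0 ⊆ 0-000,000-0
  m2 ⊆ -0010,000-0
  m8 ⊆ 0-000,0100-
  m9 ⊆ 0100- [E]
  m14 ⊆ -1110 [E]
  m18 ⊆ -0010 [E]
  m23 ⊆ 10111 [E]
  m27 ⊆ 11011 [E]
  m29 ⊆ 11101 [E]
  m30 ⊆ -1110 [E]
E = {-0010, -1110, 0100-, 10111, 11011, 11101}
Petrick residual → 0-000
Cover = b'c'de' + bcde' + a'c'd'e' + a'bc'd' + ab'cde + abc'de + abcd'e  |cover|=7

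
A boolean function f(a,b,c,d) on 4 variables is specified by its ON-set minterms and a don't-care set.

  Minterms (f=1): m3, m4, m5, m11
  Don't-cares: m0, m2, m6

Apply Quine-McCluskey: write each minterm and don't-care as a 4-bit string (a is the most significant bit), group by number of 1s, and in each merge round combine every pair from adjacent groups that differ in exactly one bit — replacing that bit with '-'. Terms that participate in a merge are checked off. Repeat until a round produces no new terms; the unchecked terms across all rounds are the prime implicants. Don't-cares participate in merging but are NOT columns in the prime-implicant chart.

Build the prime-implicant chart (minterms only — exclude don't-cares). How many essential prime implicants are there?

[col 0] 0000*, 0010*, 0011*, 0100*, 0101*, 0110*, 1011*
[col 1] -011, 0-00*, 0-10*, 00-0*, 001-, 01-0*, 010-
[col 2] 0--0
Prime implicants: -011, 0--0, 001-, 010-
PI chart (minterm → PIs covering it):
  3 | -011,001-
  4 | 0--0,010-
  5 | 010-  (sole → essential)
  11 | -011  (sole → essential)
Essential prime implicants: -011, 010-

2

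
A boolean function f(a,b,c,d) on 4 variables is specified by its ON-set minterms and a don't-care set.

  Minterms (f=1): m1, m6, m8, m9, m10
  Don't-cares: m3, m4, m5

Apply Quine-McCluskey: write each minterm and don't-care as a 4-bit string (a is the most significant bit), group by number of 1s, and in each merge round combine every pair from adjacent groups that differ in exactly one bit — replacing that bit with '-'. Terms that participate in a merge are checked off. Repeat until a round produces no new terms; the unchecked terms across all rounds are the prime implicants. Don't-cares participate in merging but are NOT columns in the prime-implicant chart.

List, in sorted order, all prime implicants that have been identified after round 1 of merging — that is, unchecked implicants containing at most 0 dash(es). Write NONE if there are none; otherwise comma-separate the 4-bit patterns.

Round 0: 0001✓ 0011✓ 0100✓ 0101✓ 0110✓ 1000✓ 1001✓ 1010✓
Round 1: -001 0-01 00-1 01-0 010- 10-0 100-
PIs = {-001, 0-01, 00-1, 01-0, 010-, 10-0, 100-}

NONE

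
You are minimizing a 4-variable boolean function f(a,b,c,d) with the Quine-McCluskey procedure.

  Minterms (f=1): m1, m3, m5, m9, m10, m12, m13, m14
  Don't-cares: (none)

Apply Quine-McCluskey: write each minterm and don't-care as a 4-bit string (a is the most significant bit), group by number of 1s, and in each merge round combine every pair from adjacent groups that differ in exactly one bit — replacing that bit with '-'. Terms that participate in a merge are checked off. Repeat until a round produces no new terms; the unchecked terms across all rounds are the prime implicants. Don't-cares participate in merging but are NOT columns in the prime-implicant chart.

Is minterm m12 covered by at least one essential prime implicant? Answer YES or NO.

NO

[col 0] 0001*, 0011*, 0101*, 1001*, 1010*, 1100*, 1101*, 1110*
[col 1] -001*, -101*, 0-01*, 00-1, 1-01*, 1-10, 11-0, 110-
[col 2] --01
Prime implicants: --01, 00-1, 1-10, 11-0, 110-
PI chart (minterm → PIs covering it):
  1 | --01,00-1
  3 | 00-1  (sole → essential)
  5 | --01  (sole → essential)
  9 | --01  (sole → essential)
  10 | 1-10  (sole → essential)
  12 | 11-0,110-
  13 | --01,110-
  14 | 1-10,11-0
Essential prime implicants: --01, 00-1, 1-10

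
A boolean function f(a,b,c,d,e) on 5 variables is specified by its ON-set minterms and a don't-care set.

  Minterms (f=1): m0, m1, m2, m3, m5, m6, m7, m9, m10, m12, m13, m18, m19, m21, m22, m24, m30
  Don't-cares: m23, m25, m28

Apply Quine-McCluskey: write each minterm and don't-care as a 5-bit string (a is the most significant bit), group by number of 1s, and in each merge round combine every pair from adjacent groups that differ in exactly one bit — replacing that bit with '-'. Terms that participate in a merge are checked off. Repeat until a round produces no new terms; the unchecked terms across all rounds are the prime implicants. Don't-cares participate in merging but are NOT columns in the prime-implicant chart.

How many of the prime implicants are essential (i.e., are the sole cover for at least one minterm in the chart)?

4

Round 0: 00000✓ 00001✓ 00010✓ 00011✓ 00101✓ 00110✓ 00111✓ 01001✓ 01010✓ 01100✓ 01101✓ 10010✓ 10011✓ 10101✓ 10110✓ 10111✓ 11000✓ 11001✓ 11100✓ 11110✓
Round 1: -0010✓ -0011✓ -0101✓ -0110✓ -0111✓ -1001 -1100 0-001✓ 0-010 0-101✓ 00-01✓ 00-10✓ 00-11✓ 000-0✓ 000-1✓ 0000-✓ 0001-✓ 001-1✓ 0011-✓ 01-01✓ 0110- 1-110 10-10✓ 10-11✓ 1001-✓ 101-1✓ 1011-✓ 11-00 1100- 111-0
Round 2: -0-10✓ -0-11✓ -001-✓ -01-1 -011-✓ 0--01 00--1 00-1-✓ 000-- 10-1-✓
Round 3: -0-1-
PIs = {-0-1-, -01-1, -1001, -1100, 0--01, 0-010, 00--1, 000--, 0110-, 1-110, 11-00, 1100-, 111-0}
Coverage chart:
  m0: 000-- ←essential
  m1: 0--01,00--1,000--
  m2: -0-1-,0-010,000--
  m3: -0-1-,00--1,000--
  m5: -01-1,0--01,00--1
  m6: -0-1- ←essential
  m7: -0-1-,-01-1,00--1
  m9: -1001,0--01
  m10: 0-010 ←essential
  m12: -1100,0110-
  m13: 0--01,0110-
  m18: -0-1- ←essential
  m19: -0-1- ←essential
  m21: -01-1 ←essential
  m22: -0-1-,1-110
  m24: 11-00,1100-
  m30: 1-110,111-0
Essential: -0-1-, -01-1, 0-010, 000--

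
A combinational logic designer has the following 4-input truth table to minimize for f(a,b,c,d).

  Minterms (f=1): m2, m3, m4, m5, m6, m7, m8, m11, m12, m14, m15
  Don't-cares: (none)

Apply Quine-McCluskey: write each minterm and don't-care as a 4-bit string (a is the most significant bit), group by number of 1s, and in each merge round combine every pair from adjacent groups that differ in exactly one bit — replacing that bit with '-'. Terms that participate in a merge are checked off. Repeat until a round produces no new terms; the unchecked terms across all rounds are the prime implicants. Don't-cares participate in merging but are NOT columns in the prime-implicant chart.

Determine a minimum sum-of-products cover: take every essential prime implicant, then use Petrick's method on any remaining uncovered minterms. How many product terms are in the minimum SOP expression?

Round 0: 0010✓ 0011✓ 0100✓ 0101✓ 0110✓ 0111✓ 1000✓ 1011✓ 1100✓ 1110✓ 1111✓
Round 1: -011✓ -100✓ -110✓ -111✓ 0-10✓ 0-11✓ 001-✓ 01-0✓ 01-1✓ 010-✓ 011-✓ 1-00 1-11✓ 11-0✓ 111-✓
Round 2: --11 -1-0 -11- 0-1- 01--
PIs = {--11, -1-0, -11-, 0-1-, 01--, 1-00}
Coverage chart:
  m2: 0-1- ←essential
  m3: --11,0-1-
  m4: -1-0,01--
  m5: 01-- ←essential
  m6: -1-0,-11-,0-1-,01--
  m7: --11,-11-,0-1-,01--
  m8: 1-00 ←essential
  m11: --11 ←essential
  m12: -1-0,1-00
  m14: -1-0,-11-
  m15: --11,-11-
Essential: --11, 0-1-, 01--, 1-00
Petrick residual → -1-0
Min cover (5 terms): cd + bd' + a'c + a'b + ac'd'

5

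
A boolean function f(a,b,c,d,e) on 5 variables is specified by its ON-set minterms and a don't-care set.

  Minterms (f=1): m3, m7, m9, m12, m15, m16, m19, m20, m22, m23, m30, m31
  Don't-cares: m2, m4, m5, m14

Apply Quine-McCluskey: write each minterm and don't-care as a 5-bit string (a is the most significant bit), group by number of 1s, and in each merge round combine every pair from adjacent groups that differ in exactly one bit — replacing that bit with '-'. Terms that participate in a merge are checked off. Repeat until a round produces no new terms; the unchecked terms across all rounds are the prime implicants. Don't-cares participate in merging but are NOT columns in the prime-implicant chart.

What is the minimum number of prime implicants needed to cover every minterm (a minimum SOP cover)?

6

Round 0: 00010✓ 00011✓ 00100✓ 00101✓ 00111✓ 01001 01100✓ 01110✓ 01111✓ 10000✓ 10011✓ 10100✓ 10110✓ 10111✓ 11110✓ 11111✓
Round 1: -0011✓ -0100 -0111✓ -1110✓ -1111✓ 0-100 0-111✓ 00-11✓ 0001- 001-1 0010- 011-0 0111-✓ 1-110✓ 1-111✓ 10-00 10-11✓ 101-0 1011-✓ 1111-✓
Round 2: --111 -0-11 -111- 1-11-
PIs = {--111, -0-11, -0100, -111-, 0-100, 0001-, 001-1, 0010-, 01001, 011-0, 1-11-, 10-00, 101-0}
Coverage chart:
  m3: -0-11,0001-
  m7: --111,-0-11,001-1
  m9: 01001 ←essential
  m12: 0-100,011-0
  m15: --111,-111-
  m16: 10-00 ←essential
  m19: -0-11 ←essential
  m20: -0100,10-00,101-0
  m22: 1-11-,101-0
  m23: --111,-0-11,1-11-
  m30: -111-,1-11-
  m31: --111,-111-,1-11-
Essential: -0-11, 01001, 10-00
Petrick residual → --111, 0-100, 1-11-
Min cover (6 terms): cde + b'de + a'cd'e' + a'bc'd'e + acd + ab'd'e'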